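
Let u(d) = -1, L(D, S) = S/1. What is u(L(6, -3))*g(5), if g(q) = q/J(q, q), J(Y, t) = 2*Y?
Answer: -½ ≈ -0.50000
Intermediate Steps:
L(D, S) = S (L(D, S) = S*1 = S)
g(q) = ½ (g(q) = q/((2*q)) = q*(1/(2*q)) = ½)
u(L(6, -3))*g(5) = -1*½ = -½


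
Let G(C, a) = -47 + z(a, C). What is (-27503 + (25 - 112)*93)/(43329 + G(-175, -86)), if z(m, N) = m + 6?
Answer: -17797/21601 ≈ -0.82390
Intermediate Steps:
z(m, N) = 6 + m
G(C, a) = -41 + a (G(C, a) = -47 + (6 + a) = -41 + a)
(-27503 + (25 - 112)*93)/(43329 + G(-175, -86)) = (-27503 + (25 - 112)*93)/(43329 + (-41 - 86)) = (-27503 - 87*93)/(43329 - 127) = (-27503 - 8091)/43202 = -35594*1/43202 = -17797/21601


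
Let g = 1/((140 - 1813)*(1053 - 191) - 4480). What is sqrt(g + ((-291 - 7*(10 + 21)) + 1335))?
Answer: sqrt(192293021640174)/482202 ≈ 28.758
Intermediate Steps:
g = -1/1446606 (g = 1/(-1673*862 - 4480) = 1/(-1442126 - 4480) = 1/(-1446606) = -1/1446606 ≈ -6.9127e-7)
sqrt(g + ((-291 - 7*(10 + 21)) + 1335)) = sqrt(-1/1446606 + ((-291 - 7*(10 + 21)) + 1335)) = sqrt(-1/1446606 + ((-291 - 7*31) + 1335)) = sqrt(-1/1446606 + ((-291 - 217) + 1335)) = sqrt(-1/1446606 + (-508 + 1335)) = sqrt(-1/1446606 + 827) = sqrt(1196343161/1446606) = sqrt(192293021640174)/482202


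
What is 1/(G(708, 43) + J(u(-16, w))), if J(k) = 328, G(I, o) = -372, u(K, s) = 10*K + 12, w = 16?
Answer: -1/44 ≈ -0.022727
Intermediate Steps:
u(K, s) = 12 + 10*K
1/(G(708, 43) + J(u(-16, w))) = 1/(-372 + 328) = 1/(-44) = -1/44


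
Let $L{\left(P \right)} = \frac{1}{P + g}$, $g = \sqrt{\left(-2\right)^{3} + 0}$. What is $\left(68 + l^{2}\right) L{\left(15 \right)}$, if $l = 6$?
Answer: $\frac{1560}{233} - \frac{208 i \sqrt{2}}{233} \approx 6.6953 - 1.2625 i$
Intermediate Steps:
$g = 2 i \sqrt{2}$ ($g = \sqrt{-8 + 0} = \sqrt{-8} = 2 i \sqrt{2} \approx 2.8284 i$)
$L{\left(P \right)} = \frac{1}{P + 2 i \sqrt{2}}$
$\left(68 + l^{2}\right) L{\left(15 \right)} = \frac{68 + 6^{2}}{15 + 2 i \sqrt{2}} = \frac{68 + 36}{15 + 2 i \sqrt{2}} = \frac{104}{15 + 2 i \sqrt{2}}$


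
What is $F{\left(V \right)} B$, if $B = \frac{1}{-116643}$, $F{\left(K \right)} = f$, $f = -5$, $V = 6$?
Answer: $\frac{5}{116643} \approx 4.2866 \cdot 10^{-5}$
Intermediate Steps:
$F{\left(K \right)} = -5$
$B = - \frac{1}{116643} \approx -8.5732 \cdot 10^{-6}$
$F{\left(V \right)} B = \left(-5\right) \left(- \frac{1}{116643}\right) = \frac{5}{116643}$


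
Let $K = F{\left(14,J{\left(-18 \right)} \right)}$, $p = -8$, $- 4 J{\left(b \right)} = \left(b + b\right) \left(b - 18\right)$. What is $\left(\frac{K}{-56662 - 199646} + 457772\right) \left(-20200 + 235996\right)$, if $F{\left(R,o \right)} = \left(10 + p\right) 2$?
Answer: $\frac{2109956643257876}{21359} \approx 9.8785 \cdot 10^{10}$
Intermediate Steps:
$J{\left(b \right)} = - \frac{b \left(-18 + b\right)}{2}$ ($J{\left(b \right)} = - \frac{\left(b + b\right) \left(b - 18\right)}{4} = - \frac{2 b \left(-18 + b\right)}{4} = - \frac{b \left(-18 + b\right)}{2}$)
$F{\left(R,o \right)} = 4$ ($F{\left(R,o \right)} = \left(10 - 8\right) 2 = 2 \cdot 2 = 4$)
$K = 4$
$\left(\frac{K}{-56662 - 199646} + 457772\right) \left(-20200 + 235996\right) = \left(\frac{4}{-56662 - 199646} + 457772\right) \left(-20200 + 235996\right) = \left(\frac{4}{-256308} + 457772\right) 215796 = \left(4 \left(- \frac{1}{256308}\right) + 457772\right) 215796 = \left(- \frac{1}{64077} + 457772\right) 215796 = \frac{29332656443}{64077} \cdot 215796 = \frac{2109956643257876}{21359}$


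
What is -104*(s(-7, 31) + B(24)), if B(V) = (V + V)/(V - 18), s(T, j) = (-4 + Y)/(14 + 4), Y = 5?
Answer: -7540/9 ≈ -837.78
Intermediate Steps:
s(T, j) = 1/18 (s(T, j) = (-4 + 5)/(14 + 4) = 1/18)
B(V) = 2*V/(-18 + V) (B(V) = (2*V)/(-18 + V) = 2*V/(-18 + V))
-104*(s(-7, 31) + B(24)) = -104*(1/18 + 2*24/(-18 + 24)) = -104*(1/18 + 2*24/6) = -104*(1/18 + 2*24*(⅙)) = -104*(1/18 + 8) = -104*145/18 = -7540/9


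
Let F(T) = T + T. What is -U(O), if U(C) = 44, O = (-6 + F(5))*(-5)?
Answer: -44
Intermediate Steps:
F(T) = 2*T
O = -20 (O = (-6 + 2*5)*(-5) = (-6 + 10)*(-5) = 4*(-5) = -20)
-U(O) = -1*44 = -44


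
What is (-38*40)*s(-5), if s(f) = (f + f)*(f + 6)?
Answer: 15200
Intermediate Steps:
s(f) = 2*f*(6 + f) (s(f) = (2*f)*(6 + f) = 2*f*(6 + f))
(-38*40)*s(-5) = (-38*40)*(2*(-5)*(6 - 5)) = -3040*(-5) = -1520*(-10) = 15200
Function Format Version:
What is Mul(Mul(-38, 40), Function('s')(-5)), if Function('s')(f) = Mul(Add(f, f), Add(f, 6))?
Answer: 15200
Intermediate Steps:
Function('s')(f) = Mul(2, f, Add(6, f)) (Function('s')(f) = Mul(Mul(2, f), Add(6, f)) = Mul(2, f, Add(6, f)))
Mul(Mul(-38, 40), Function('s')(-5)) = Mul(Mul(-38, 40), Mul(2, -5, Add(6, -5))) = Mul(-1520, Mul(2, -5, 1)) = Mul(-1520, -10) = 15200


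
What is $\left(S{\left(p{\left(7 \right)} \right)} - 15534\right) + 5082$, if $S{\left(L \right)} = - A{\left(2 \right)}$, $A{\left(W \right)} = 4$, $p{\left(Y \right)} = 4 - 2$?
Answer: $-10456$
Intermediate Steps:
$p{\left(Y \right)} = 2$
$S{\left(L \right)} = -4$ ($S{\left(L \right)} = \left(-1\right) 4 = -4$)
$\left(S{\left(p{\left(7 \right)} \right)} - 15534\right) + 5082 = \left(-4 - 15534\right) + 5082 = -15538 + 5082 = -10456$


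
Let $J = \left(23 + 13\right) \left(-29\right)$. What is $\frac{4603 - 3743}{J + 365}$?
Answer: $- \frac{860}{679} \approx -1.2666$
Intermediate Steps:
$J = -1044$ ($J = 36 \left(-29\right) = -1044$)
$\frac{4603 - 3743}{J + 365} = \frac{4603 - 3743}{-1044 + 365} = \frac{860}{-679} = 860 \left(- \frac{1}{679}\right) = - \frac{860}{679}$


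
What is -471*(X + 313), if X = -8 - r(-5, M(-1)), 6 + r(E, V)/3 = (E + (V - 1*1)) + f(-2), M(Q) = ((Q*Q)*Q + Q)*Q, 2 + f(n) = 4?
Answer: -154959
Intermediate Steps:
f(n) = 2 (f(n) = -2 + 4 = 2)
M(Q) = Q*(Q + Q**3) (M(Q) = (Q**2*Q + Q)*Q = (Q**3 + Q)*Q = (Q + Q**3)*Q = Q*(Q + Q**3))
r(E, V) = -15 + 3*E + 3*V (r(E, V) = -18 + 3*((E + (V - 1*1)) + 2) = -18 + 3*((E + (V - 1)) + 2) = -18 + 3*((E + (-1 + V)) + 2) = -18 + 3*((-1 + E + V) + 2) = -18 + 3*(1 + E + V) = -18 + (3 + 3*E + 3*V) = -15 + 3*E + 3*V)
X = 16 (X = -8 - (-15 + 3*(-5) + 3*((-1)**2 + (-1)**4)) = -8 - (-15 - 15 + 3*(1 + 1)) = -8 - (-15 - 15 + 3*2) = -8 - (-15 - 15 + 6) = -8 - 1*(-24) = -8 + 24 = 16)
-471*(X + 313) = -471*(16 + 313) = -471*329 = -154959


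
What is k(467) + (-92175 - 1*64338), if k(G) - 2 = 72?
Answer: -156439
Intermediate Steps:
k(G) = 74 (k(G) = 2 + 72 = 74)
k(467) + (-92175 - 1*64338) = 74 + (-92175 - 1*64338) = 74 + (-92175 - 64338) = 74 - 156513 = -156439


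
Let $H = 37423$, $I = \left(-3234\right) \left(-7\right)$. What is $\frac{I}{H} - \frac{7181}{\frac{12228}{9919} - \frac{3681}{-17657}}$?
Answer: $- \frac{47060398727446699}{9446374846605} \approx -4981.8$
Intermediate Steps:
$I = 22638$
$\frac{I}{H} - \frac{7181}{\frac{12228}{9919} - \frac{3681}{-17657}} = \frac{22638}{37423} - \frac{7181}{\frac{12228}{9919} - \frac{3681}{-17657}} = 22638 \cdot \frac{1}{37423} - \frac{7181}{12228 \cdot \frac{1}{9919} - - \frac{3681}{17657}} = \frac{22638}{37423} - \frac{7181}{\frac{12228}{9919} + \frac{3681}{17657}} = \frac{22638}{37423} - \frac{7181}{\frac{252421635}{175139783}} = \frac{22638}{37423} - \frac{1257678781723}{252421635} = - \frac{47060398727446699}{9446374846605}$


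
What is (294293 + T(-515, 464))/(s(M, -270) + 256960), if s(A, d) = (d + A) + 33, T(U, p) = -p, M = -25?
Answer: 97943/85566 ≈ 1.1446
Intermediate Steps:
s(A, d) = 33 + A + d (s(A, d) = (A + d) + 33 = 33 + A + d)
(294293 + T(-515, 464))/(s(M, -270) + 256960) = (294293 - 1*464)/((33 - 25 - 270) + 256960) = (294293 - 464)/(-262 + 256960) = 293829/256698 = 293829*(1/256698) = 97943/85566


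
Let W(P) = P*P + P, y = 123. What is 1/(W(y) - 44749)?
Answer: -1/29497 ≈ -3.3902e-5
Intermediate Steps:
W(P) = P + P² (W(P) = P² + P = P + P²)
1/(W(y) - 44749) = 1/(123*(1 + 123) - 44749) = 1/(123*124 - 44749) = 1/(15252 - 44749) = 1/(-29497) = -1/29497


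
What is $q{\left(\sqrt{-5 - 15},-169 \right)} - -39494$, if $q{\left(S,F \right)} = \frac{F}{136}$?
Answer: $\frac{5371015}{136} \approx 39493.0$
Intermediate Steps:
$q{\left(S,F \right)} = \frac{F}{136}$ ($q{\left(S,F \right)} = F \frac{1}{136} = \frac{F}{136}$)
$q{\left(\sqrt{-5 - 15},-169 \right)} - -39494 = \frac{1}{136} \left(-169\right) - -39494 = - \frac{169}{136} + 39494 = \frac{5371015}{136}$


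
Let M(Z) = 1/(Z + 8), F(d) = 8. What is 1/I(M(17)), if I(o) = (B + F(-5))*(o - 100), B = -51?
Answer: 25/107457 ≈ 0.00023265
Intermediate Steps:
M(Z) = 1/(8 + Z)
I(o) = 4300 - 43*o (I(o) = (-51 + 8)*(o - 100) = -43*(-100 + o) = 4300 - 43*o)
1/I(M(17)) = 1/(4300 - 43/(8 + 17)) = 1/(4300 - 43/25) = 1/(107457/25) = 25/107457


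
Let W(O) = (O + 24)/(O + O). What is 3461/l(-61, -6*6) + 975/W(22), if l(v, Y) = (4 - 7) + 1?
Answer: -36703/46 ≈ -797.89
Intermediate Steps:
l(v, Y) = -2 (l(v, Y) = -3 + 1 = -2)
W(O) = (24 + O)/(2*O) (W(O) = (24 + O)/((2*O)) = (24 + O)*(1/(2*O)) = (24 + O)/(2*O))
3461/l(-61, -6*6) + 975/W(22) = 3461/(-2) + 975/(((1/2)*(24 + 22)/22)) = 3461*(-1/2) + 975/(((1/2)*(1/22)*46)) = -3461/2 + 975/(23/22) = -3461/2 + 975*(22/23) = -3461/2 + 21450/23 = -36703/46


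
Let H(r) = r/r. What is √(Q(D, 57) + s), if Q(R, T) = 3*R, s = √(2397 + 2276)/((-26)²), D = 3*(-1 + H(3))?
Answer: 4673^(¼)/26 ≈ 0.31800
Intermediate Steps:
H(r) = 1
D = 0 (D = 3*(-1 + 1) = 3*0 = 0)
s = √4673/676 ≈ 0.10112
√(Q(D, 57) + s) = √(3*0 + √4673/676) = √(0 + √4673/676) = √(√4673/676) = 4673^(¼)/26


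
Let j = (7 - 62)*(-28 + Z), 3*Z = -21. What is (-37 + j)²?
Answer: 3564544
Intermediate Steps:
Z = -7 (Z = (⅓)*(-21) = -7)
j = 1925 (j = (7 - 62)*(-28 - 7) = -55*(-35) = 1925)
(-37 + j)² = (-37 + 1925)² = 1888² = 3564544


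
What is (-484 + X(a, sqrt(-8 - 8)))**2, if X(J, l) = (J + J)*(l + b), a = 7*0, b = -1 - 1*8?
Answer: 234256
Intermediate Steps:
b = -9 (b = -1 - 8 = -9)
a = 0
X(J, l) = 2*J*(-9 + l) (X(J, l) = (J + J)*(l - 9) = (2*J)*(-9 + l) = 2*J*(-9 + l))
(-484 + X(a, sqrt(-8 - 8)))**2 = (-484 + 2*0*(-9 + sqrt(-8 - 8)))**2 = (-484 + 2*0*(-9 + sqrt(-16)))**2 = (-484 + 2*0*(-9 + 4*I))**2 = (-484 + 0)**2 = (-484)**2 = 234256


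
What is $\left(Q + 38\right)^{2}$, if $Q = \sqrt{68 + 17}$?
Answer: $\left(38 + \sqrt{85}\right)^{2} \approx 2229.7$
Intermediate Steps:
$Q = \sqrt{85} \approx 9.2195$
$\left(Q + 38\right)^{2} = \left(\sqrt{85} + 38\right)^{2} = \left(38 + \sqrt{85}\right)^{2}$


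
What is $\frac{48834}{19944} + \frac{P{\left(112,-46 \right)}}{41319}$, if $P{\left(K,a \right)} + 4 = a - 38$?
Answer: $\frac{112000943}{45781452} \approx 2.4464$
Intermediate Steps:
$P{\left(K,a \right)} = -42 + a$ ($P{\left(K,a \right)} = -4 + \left(a - 38\right) = -4 + \left(-38 + a\right) = -42 + a$)
$\frac{48834}{19944} + \frac{P{\left(112,-46 \right)}}{41319} = \frac{48834}{19944} + \frac{-42 - 46}{41319} = 48834 \cdot \frac{1}{19944} - \frac{88}{41319} = \frac{2713}{1108} - \frac{88}{41319} = \frac{112000943}{45781452}$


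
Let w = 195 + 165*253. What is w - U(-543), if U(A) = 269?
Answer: 41671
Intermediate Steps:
w = 41940 (w = 195 + 41745 = 41940)
w - U(-543) = 41940 - 1*269 = 41940 - 269 = 41671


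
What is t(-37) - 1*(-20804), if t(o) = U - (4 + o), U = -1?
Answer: 20836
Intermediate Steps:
t(o) = -5 - o (t(o) = -1 - (4 + o) = -1 + (-4 - o) = -5 - o)
t(-37) - 1*(-20804) = (-5 - 1*(-37)) - 1*(-20804) = (-5 + 37) + 20804 = 32 + 20804 = 20836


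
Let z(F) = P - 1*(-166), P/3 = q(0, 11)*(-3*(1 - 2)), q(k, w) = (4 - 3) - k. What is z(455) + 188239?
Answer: 188414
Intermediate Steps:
q(k, w) = 1 - k
P = 9 (P = 3*((1 - 1*0)*(-3*(1 - 2))) = 3*((1 + 0)*(-3*(-1))) = 3*(1*3) = 3*3 = 9)
z(F) = 175 (z(F) = 9 - 1*(-166) = 9 + 166 = 175)
z(455) + 188239 = 175 + 188239 = 188414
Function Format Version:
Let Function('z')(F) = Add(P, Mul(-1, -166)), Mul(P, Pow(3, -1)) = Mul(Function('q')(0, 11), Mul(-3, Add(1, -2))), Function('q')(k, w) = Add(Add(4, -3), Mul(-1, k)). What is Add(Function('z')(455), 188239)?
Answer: 188414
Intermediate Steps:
Function('q')(k, w) = Add(1, Mul(-1, k))
P = 9 (P = Mul(3, Mul(Add(1, Mul(-1, 0)), Mul(-3, Add(1, -2)))) = Mul(3, Mul(Add(1, 0), Mul(-3, -1))) = Mul(3, Mul(1, 3)) = Mul(3, 3) = 9)
Function('z')(F) = 175 (Function('z')(F) = Add(9, Mul(-1, -166)) = Add(9, 166) = 175)
Add(Function('z')(455), 188239) = Add(175, 188239) = 188414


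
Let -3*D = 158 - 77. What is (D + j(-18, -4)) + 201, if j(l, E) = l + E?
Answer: 152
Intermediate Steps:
D = -27 (D = -(158 - 77)/3 = -⅓*81 = -27)
j(l, E) = E + l
(D + j(-18, -4)) + 201 = (-27 + (-4 - 18)) + 201 = (-27 - 22) + 201 = -49 + 201 = 152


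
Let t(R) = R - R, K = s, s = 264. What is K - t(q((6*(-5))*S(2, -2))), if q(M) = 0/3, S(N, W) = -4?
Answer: 264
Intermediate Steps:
K = 264
q(M) = 0 (q(M) = 0*(⅓) = 0)
t(R) = 0
K - t(q((6*(-5))*S(2, -2))) = 264 - 1*0 = 264 + 0 = 264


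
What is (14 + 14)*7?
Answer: 196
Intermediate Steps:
(14 + 14)*7 = 28*7 = 196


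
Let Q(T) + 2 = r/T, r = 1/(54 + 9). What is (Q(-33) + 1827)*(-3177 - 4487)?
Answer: -29078549536/2079 ≈ -1.3987e+7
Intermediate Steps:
r = 1/63 ≈ 0.015873
Q(T) = -2 + 1/(63*T)
(Q(-33) + 1827)*(-3177 - 4487) = ((-2 + (1/63)/(-33)) + 1827)*(-3177 - 4487) = ((-2 + (1/63)*(-1/33)) + 1827)*(-7664) = ((-2 - 1/2079) + 1827)*(-7664) = (-4159/2079 + 1827)*(-7664) = (3794174/2079)*(-7664) = -29078549536/2079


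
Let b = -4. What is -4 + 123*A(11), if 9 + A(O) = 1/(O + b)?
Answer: -7654/7 ≈ -1093.4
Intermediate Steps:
A(O) = -9 + 1/(-4 + O) (A(O) = -9 + 1/(O - 4) = -9 + 1/(-4 + O))
-4 + 123*A(11) = -4 + 123*((37 - 9*11)/(-4 + 11)) = -4 + 123*((37 - 99)/7) = -4 + 123*((1/7)*(-62)) = -4 + 123*(-62/7) = -4 - 7626/7 = -7654/7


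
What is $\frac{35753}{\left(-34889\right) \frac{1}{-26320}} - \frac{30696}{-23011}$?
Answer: $\frac{21654858241304}{802830779} \approx 26973.0$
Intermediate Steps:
$\frac{35753}{\left(-34889\right) \frac{1}{-26320}} - \frac{30696}{-23011} = \frac{35753}{\left(-34889\right) \left(- \frac{1}{26320}\right)} - - \frac{30696}{23011} = \frac{35753}{\frac{34889}{26320}} + \frac{30696}{23011} = 35753 \cdot \frac{26320}{34889} + \frac{30696}{23011} = \frac{941018960}{34889} + \frac{30696}{23011} = \frac{21654858241304}{802830779}$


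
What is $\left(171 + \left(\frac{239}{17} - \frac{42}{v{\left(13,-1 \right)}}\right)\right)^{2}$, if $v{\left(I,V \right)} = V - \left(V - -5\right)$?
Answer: $\frac{270405136}{7225} \approx 37426.0$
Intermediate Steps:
$v{\left(I,V \right)} = -5$ ($v{\left(I,V \right)} = V - \left(V + 5\right) = V - \left(5 + V\right) = -5$)
$\left(171 + \left(\frac{239}{17} - \frac{42}{v{\left(13,-1 \right)}}\right)\right)^{2} = \left(171 + \left(\frac{239}{17} - \frac{42}{-5}\right)\right)^{2} = \left(171 + \left(239 \cdot \frac{1}{17} - - \frac{42}{5}\right)\right)^{2} = \left(171 + \left(\frac{239}{17} + \frac{42}{5}\right)\right)^{2} = \left(171 + \frac{1909}{85}\right)^{2} = \left(\frac{16444}{85}\right)^{2} = \frac{270405136}{7225}$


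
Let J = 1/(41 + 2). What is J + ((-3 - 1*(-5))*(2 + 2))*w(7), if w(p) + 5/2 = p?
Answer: 1549/43 ≈ 36.023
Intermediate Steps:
w(p) = -5/2 + p
J = 1/43 ≈ 0.023256
J + ((-3 - 1*(-5))*(2 + 2))*w(7) = 1/43 + ((-3 - 1*(-5))*(2 + 2))*(-5/2 + 7) = 1/43 + ((-3 + 5)*4)*(9/2) = 1/43 + (2*4)*(9/2) = 1/43 + 8*(9/2) = 1/43 + 36 = 1549/43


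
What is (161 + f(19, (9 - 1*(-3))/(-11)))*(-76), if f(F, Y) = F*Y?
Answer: -117268/11 ≈ -10661.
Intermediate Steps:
(161 + f(19, (9 - 1*(-3))/(-11)))*(-76) = (161 + 19*((9 - 1*(-3))/(-11)))*(-76) = (161 + 19*((9 + 3)*(-1/11)))*(-76) = (161 + 19*(12*(-1/11)))*(-76) = (161 + 19*(-12/11))*(-76) = (161 - 228/11)*(-76) = (1543/11)*(-76) = -117268/11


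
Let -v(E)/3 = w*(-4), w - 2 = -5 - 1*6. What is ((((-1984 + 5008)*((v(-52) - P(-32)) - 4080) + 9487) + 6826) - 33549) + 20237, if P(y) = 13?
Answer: -12700823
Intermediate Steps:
w = -9 (w = 2 + (-5 - 1*6) = 2 + (-5 - 6) = 2 - 11 = -9)
v(E) = -108 (v(E) = -(-27)*(-4) = -3*36 = -108)
((((-1984 + 5008)*((v(-52) - P(-32)) - 4080) + 9487) + 6826) - 33549) + 20237 = ((((-1984 + 5008)*((-108 - 1*13) - 4080) + 9487) + 6826) - 33549) + 20237 = (((3024*((-108 - 13) - 4080) + 9487) + 6826) - 33549) + 20237 = (((3024*(-121 - 4080) + 9487) + 6826) - 33549) + 20237 = (((3024*(-4201) + 9487) + 6826) - 33549) + 20237 = (((-12703824 + 9487) + 6826) - 33549) + 20237 = ((-12694337 + 6826) - 33549) + 20237 = (-12687511 - 33549) + 20237 = -12721060 + 20237 = -12700823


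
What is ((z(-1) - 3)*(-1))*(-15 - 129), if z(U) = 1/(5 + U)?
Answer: -396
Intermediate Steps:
((z(-1) - 3)*(-1))*(-15 - 129) = ((1/(5 - 1) - 3)*(-1))*(-15 - 129) = ((1/4 - 3)*(-1))*(-144) = ((¼ - 3)*(-1))*(-144) = -11/4*(-1)*(-144) = (11/4)*(-144) = -396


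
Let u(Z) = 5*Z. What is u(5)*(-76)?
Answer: -1900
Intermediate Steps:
u(5)*(-76) = (5*5)*(-76) = 25*(-76) = -1900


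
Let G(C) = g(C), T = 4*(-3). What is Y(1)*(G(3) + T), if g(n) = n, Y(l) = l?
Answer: -9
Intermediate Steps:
T = -12
G(C) = C
Y(1)*(G(3) + T) = 1*(3 - 12) = 1*(-9) = -9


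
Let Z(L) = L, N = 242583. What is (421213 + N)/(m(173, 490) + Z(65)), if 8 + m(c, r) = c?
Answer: 331898/115 ≈ 2886.1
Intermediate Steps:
m(c, r) = -8 + c
(421213 + N)/(m(173, 490) + Z(65)) = (421213 + 242583)/((-8 + 173) + 65) = 663796/(165 + 65) = 663796/230 = 663796*(1/230) = 331898/115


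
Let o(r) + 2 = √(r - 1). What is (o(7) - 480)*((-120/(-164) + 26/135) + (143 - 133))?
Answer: -29144612/5535 + 60466*√6/5535 ≈ -5238.8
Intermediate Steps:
o(r) = -2 + √(-1 + r) (o(r) = -2 + √(r - 1) = -2 + √(-1 + r))
(o(7) - 480)*((-120/(-164) + 26/135) + (143 - 133)) = ((-2 + √(-1 + 7)) - 480)*((-120/(-164) + 26/135) + (143 - 133)) = ((-2 + √6) - 480)*((-120*(-1/164) + 26*(1/135)) + 10) = (-482 + √6)*((30/41 + 26/135) + 10) = (-482 + √6)*(5116/5535 + 10) = (-482 + √6)*(60466/5535) = -29144612/5535 + 60466*√6/5535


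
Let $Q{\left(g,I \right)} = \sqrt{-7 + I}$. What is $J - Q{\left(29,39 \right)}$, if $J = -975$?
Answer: $-975 - 4 \sqrt{2} \approx -980.66$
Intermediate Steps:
$J - Q{\left(29,39 \right)} = -975 - \sqrt{-7 + 39} = -975 - \sqrt{32} = -975 - 4 \sqrt{2}$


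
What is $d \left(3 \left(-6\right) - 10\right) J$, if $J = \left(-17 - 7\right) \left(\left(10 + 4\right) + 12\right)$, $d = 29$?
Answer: $506688$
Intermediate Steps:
$J = -624$ ($J = - 24 \left(14 + 12\right) = \left(-24\right) 26 = -624$)
$d \left(3 \left(-6\right) - 10\right) J = 29 \left(3 \left(-6\right) - 10\right) \left(-624\right) = 29 \left(-18 - 10\right) \left(-624\right) = 29 \left(-28\right) \left(-624\right) = \left(-812\right) \left(-624\right) = 506688$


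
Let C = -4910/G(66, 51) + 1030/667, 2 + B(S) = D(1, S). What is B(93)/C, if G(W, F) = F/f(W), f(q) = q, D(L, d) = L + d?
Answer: -521594/36015915 ≈ -0.014482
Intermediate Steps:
B(S) = -1 + S (B(S) = -2 + (1 + S) = -1 + S)
G(W, F) = F/W
C = -72031830/11339 (C = -4910/(51/66) + 1030/667 = -4910/(51*(1/66)) + 1030*(1/667) = -4910/17/22 + 1030/667 = -4910*22/17 + 1030/667 = -108020/17 + 1030/667 = -72031830/11339 ≈ -6352.6)
B(93)/C = (-1 + 93)/(-72031830/11339) = 92*(-11339/72031830) = -521594/36015915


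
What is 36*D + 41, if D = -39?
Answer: -1363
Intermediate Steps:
36*D + 41 = 36*(-39) + 41 = -1404 + 41 = -1363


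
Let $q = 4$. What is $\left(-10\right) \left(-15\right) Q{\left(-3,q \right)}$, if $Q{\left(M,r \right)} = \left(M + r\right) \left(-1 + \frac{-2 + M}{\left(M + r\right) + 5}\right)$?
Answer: $-275$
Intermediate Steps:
$Q{\left(M,r \right)} = \left(-1 + \frac{-2 + M}{5 + M + r}\right) \left(M + r\right)$ ($Q{\left(M,r \right)} = \left(M + r\right) \left(-1 + \frac{-2 + M}{5 + M + r}\right) = \left(-1 + \frac{-2 + M}{5 + M + r}\right) \left(M + r\right)$)
$\left(-10\right) \left(-15\right) Q{\left(-3,q \right)} = \left(-10\right) \left(-15\right) \frac{- 4^{2} - -21 - 28 - \left(-3\right) 4}{5 - 3 + 4} = 150 \frac{\left(-1\right) 16 + 21 - 28 + 12}{6} = 150 \frac{-16 + 21 - 28 + 12}{6} = 150 \cdot \frac{1}{6} \left(-11\right) = 150 \left(- \frac{11}{6}\right) = -275$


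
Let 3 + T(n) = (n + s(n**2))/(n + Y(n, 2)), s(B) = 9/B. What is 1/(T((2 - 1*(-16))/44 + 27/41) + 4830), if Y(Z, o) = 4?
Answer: 471000411/2274352083188 ≈ 0.00020709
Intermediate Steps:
T(n) = -3 + (n + 9/n**2)/(4 + n) (T(n) = -3 + (n + 9/(n**2))/(n + 4) = -3 + (n + 9/n**2)/(4 + n))
1/(T((2 - 1*(-16))/44 + 27/41) + 4830) = 1/((9 - 2*((2 - 1*(-16))/44 + 27/41)**2*(6 + ((2 - 1*(-16))/44 + 27/41)))/(((2 - 1*(-16))/44 + 27/41)**2*(4 + ((2 - 1*(-16))/44 + 27/41))) + 4830) = 1/((9 - 2*((2 + 16)*(1/44) + 27*(1/41))**2*(6 + ((2 + 16)*(1/44) + 27*(1/41))))/(((2 + 16)*(1/44) + 27*(1/41))**2*(4 + ((2 + 16)*(1/44) + 27*(1/41)))) + 4830) = 1/((9 - 2*(18*(1/44) + 27/41)**2*(6 + (18*(1/44) + 27/41)))/((18*(1/44) + 27/41)**2*(4 + (18*(1/44) + 27/41))) + 4830) = 1/((9 - 2*(9/22 + 27/41)**2*(6 + (9/22 + 27/41)))/((9/22 + 27/41)**2*(4 + (9/22 + 27/41))) + 4830) = 1/((9 - 2*(963/902)**2*(6 + 963/902))/((963/902)**2*(4 + 963/902)) + 4830) = 1/(813604*(9 - 2*927369/813604*6375/902)/(927369*(4571/902)) + 4830) = 1/((813604/927369)*(902/4571)*(9 - 5911977375/366935404) + 4830) = 1/((813604/927369)*(902/4571)*(-2609558739/366935404) + 4830) = 1/(-579901942/471000411 + 4830) = 1/(2274352083188/471000411) = 471000411/2274352083188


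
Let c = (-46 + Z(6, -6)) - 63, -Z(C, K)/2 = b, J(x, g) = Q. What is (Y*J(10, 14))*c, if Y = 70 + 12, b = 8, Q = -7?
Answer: 71750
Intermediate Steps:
J(x, g) = -7
Z(C, K) = -16 (Z(C, K) = -2*8 = -16)
Y = 82
c = -125 (c = (-46 - 16) - 63 = -62 - 63 = -125)
(Y*J(10, 14))*c = (82*(-7))*(-125) = -574*(-125) = 71750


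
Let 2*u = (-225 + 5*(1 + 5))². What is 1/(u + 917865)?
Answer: 2/1873755 ≈ 1.0674e-6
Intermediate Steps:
u = 38025/2 (u = (-225 + 5*(1 + 5))²/2 = (-225 + 5*6)²/2 = (-225 + 30)²/2 = (½)*(-195)² = (½)*38025 = 38025/2 ≈ 19013.)
1/(u + 917865) = 1/(38025/2 + 917865) = 1/(1873755/2) = 2/1873755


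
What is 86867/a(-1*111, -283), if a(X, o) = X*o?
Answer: 86867/31413 ≈ 2.7653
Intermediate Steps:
86867/a(-1*111, -283) = 86867/((-1*111*(-283))) = 86867/((-111*(-283))) = 86867/31413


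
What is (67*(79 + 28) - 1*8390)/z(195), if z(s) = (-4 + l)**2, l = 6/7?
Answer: -5439/44 ≈ -123.61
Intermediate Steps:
l = 6/7 (l = 6*(1/7) = 6/7 ≈ 0.85714)
z(s) = 484/49 (z(s) = (-4 + 6/7)**2 = (-22/7)**2 = 484/49)
(67*(79 + 28) - 1*8390)/z(195) = (67*(79 + 28) - 1*8390)/(484/49) = (67*107 - 8390)*(49/484) = (7169 - 8390)*(49/484) = -1221*49/484 = -5439/44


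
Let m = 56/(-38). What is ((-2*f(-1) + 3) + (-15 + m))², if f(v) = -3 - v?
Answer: 32400/361 ≈ 89.751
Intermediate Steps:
m = -28/19 (m = 56*(-1/38) = -28/19 ≈ -1.4737)
((-2*f(-1) + 3) + (-15 + m))² = ((-2*(-3 - 1*(-1)) + 3) + (-15 - 28/19))² = ((-2*(-3 + 1) + 3) - 313/19)² = ((-2*(-2) + 3) - 313/19)² = ((4 + 3) - 313/19)² = (7 - 313/19)² = (-180/19)² = 32400/361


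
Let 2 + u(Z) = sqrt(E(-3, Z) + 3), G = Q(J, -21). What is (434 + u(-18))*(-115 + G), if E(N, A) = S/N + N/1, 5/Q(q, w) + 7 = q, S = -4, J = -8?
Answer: -49824 - 692*sqrt(3)/9 ≈ -49957.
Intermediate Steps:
Q(q, w) = 5/(-7 + q)
E(N, A) = N - 4/N (E(N, A) = -4/N + N/1 = -4/N + N*1 = -4/N + N = N - 4/N)
G = -1/3 (G = 5/(-7 - 8) = 5/(-15) = 5*(-1/15) = -1/3 ≈ -0.33333)
u(Z) = -2 + 2*sqrt(3)/3 (u(Z) = -2 + sqrt((-3 - 4/(-3)) + 3) = -2 + sqrt((-3 - 4*(-1/3)) + 3) = -2 + sqrt((-3 + 4/3) + 3) = -2 + sqrt(-5/3 + 3) = -2 + sqrt(4/3) = -2 + 2*sqrt(3)/3)
(434 + u(-18))*(-115 + G) = (434 + (-2 + 2*sqrt(3)/3))*(-115 - 1/3) = (432 + 2*sqrt(3)/3)*(-346/3) = -49824 - 692*sqrt(3)/9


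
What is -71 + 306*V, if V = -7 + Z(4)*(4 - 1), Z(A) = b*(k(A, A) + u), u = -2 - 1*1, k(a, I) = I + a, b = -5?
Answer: -25163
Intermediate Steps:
u = -3 (u = -2 - 1 = -3)
Z(A) = 15 - 10*A (Z(A) = -5*((A + A) - 3) = -5*(2*A - 3) = -5*(-3 + 2*A) = 15 - 10*A)
V = -82 (V = -7 + (15 - 10*4)*(4 - 1) = -7 + (15 - 40)*3 = -7 - 25*3 = -7 - 75 = -82)
-71 + 306*V = -71 + 306*(-82) = -71 - 25092 = -25163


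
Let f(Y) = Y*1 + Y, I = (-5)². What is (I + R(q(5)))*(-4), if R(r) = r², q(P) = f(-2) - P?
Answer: -424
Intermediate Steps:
I = 25
f(Y) = 2*Y (f(Y) = Y + Y = 2*Y)
q(P) = -4 - P (q(P) = 2*(-2) - P = -4 - P)
(I + R(q(5)))*(-4) = (25 + (-4 - 1*5)²)*(-4) = (25 + (-4 - 5)²)*(-4) = (25 + (-9)²)*(-4) = (25 + 81)*(-4) = 106*(-4) = -424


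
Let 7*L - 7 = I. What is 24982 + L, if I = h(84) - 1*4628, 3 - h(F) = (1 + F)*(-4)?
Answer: 170596/7 ≈ 24371.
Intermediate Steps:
h(F) = 7 + 4*F (h(F) = 3 - (1 + F)*(-4) = 3 - (-4 - 4*F) = 3 + (4 + 4*F) = 7 + 4*F)
I = -4285 (I = (7 + 4*84) - 1*4628 = (7 + 336) - 4628 = 343 - 4628 = -4285)
L = -4278/7 (L = 1 + (⅐)*(-4285) = 1 - 4285/7 = -4278/7 ≈ -611.14)
24982 + L = 24982 - 4278/7 = 170596/7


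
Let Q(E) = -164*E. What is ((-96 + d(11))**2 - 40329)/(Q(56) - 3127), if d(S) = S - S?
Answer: 31113/12311 ≈ 2.5273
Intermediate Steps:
d(S) = 0
((-96 + d(11))**2 - 40329)/(Q(56) - 3127) = ((-96 + 0)**2 - 40329)/(-164*56 - 3127) = ((-96)**2 - 40329)/(-9184 - 3127) = (9216 - 40329)/(-12311) = -31113*(-1/12311) = 31113/12311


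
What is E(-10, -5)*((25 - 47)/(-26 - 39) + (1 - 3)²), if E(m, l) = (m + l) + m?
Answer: -1410/13 ≈ -108.46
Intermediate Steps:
E(m, l) = l + 2*m (E(m, l) = (l + m) + m = l + 2*m)
E(-10, -5)*((25 - 47)/(-26 - 39) + (1 - 3)²) = (-5 + 2*(-10))*((25 - 47)/(-26 - 39) + (1 - 3)²) = (-5 - 20)*(-22/(-65) + (-2)²) = -25*(-22*(-1/65) + 4) = -25*(22/65 + 4) = -25*282/65 = -1410/13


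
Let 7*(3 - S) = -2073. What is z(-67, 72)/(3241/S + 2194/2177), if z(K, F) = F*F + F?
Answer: 23960201328/53983835 ≈ 443.84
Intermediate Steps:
S = 2094/7 (S = 3 - ⅐*(-2073) = 3 + 2073/7 = 2094/7 ≈ 299.14)
z(K, F) = F + F² (z(K, F) = F² + F = F + F²)
z(-67, 72)/(3241/S + 2194/2177) = (72*(1 + 72))/(3241/(2094/7) + 2194/2177) = (72*73)/(3241*(7/2094) + 2194*(1/2177)) = 5256/(22687/2094 + 2194/2177) = 5256/(53983835/4558638) = 5256*(4558638/53983835) = 23960201328/53983835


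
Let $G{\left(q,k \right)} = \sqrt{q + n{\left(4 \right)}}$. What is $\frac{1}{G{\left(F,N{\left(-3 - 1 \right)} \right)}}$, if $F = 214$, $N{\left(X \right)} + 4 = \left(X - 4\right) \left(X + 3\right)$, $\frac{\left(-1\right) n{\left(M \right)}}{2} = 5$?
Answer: $\frac{\sqrt{51}}{102} \approx 0.070014$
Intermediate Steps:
$n{\left(M \right)} = -10$ ($n{\left(M \right)} = \left(-2\right) 5 = -10$)
$N{\left(X \right)} = -4 + \left(-4 + X\right) \left(3 + X\right)$ ($N{\left(X \right)} = -4 + \left(X - 4\right) \left(X + 3\right) = -4 + \left(-4 + X\right) \left(3 + X\right)$)
$G{\left(q,k \right)} = \sqrt{-10 + q}$ ($G{\left(q,k \right)} = \sqrt{q - 10} = \sqrt{-10 + q}$)
$\frac{1}{G{\left(F,N{\left(-3 - 1 \right)} \right)}} = \frac{1}{\sqrt{-10 + 214}} = \frac{1}{\sqrt{204}} = \frac{1}{2 \sqrt{51}} = \frac{\sqrt{51}}{102}$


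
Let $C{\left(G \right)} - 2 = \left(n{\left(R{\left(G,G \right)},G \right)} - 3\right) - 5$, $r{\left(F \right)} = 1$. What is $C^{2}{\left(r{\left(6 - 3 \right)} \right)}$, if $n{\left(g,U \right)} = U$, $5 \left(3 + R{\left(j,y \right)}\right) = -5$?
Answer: $25$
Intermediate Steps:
$R{\left(j,y \right)} = -4$ ($R{\left(j,y \right)} = -3 + \frac{1}{5} \left(-5\right) = -3 - 1 = -4$)
$C{\left(G \right)} = -6 + G$ ($C{\left(G \right)} = 2 + \left(\left(G - 3\right) - 5\right) = 2 + \left(\left(-3 + G\right) - 5\right) = 2 + \left(-8 + G\right) = -6 + G$)
$C^{2}{\left(r{\left(6 - 3 \right)} \right)} = \left(-6 + 1\right)^{2} = \left(-5\right)^{2} = 25$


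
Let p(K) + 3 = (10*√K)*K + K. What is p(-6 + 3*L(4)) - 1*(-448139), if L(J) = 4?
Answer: 448142 + 60*√6 ≈ 4.4829e+5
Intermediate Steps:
p(K) = -3 + K + 10*K^(3/2) (p(K) = -3 + ((10*√K)*K + K) = -3 + (10*K^(3/2) + K) = -3 + (K + 10*K^(3/2)) = -3 + K + 10*K^(3/2))
p(-6 + 3*L(4)) - 1*(-448139) = (-3 + (-6 + 3*4) + 10*(-6 + 3*4)^(3/2)) - 1*(-448139) = (-3 + (-6 + 12) + 10*(-6 + 12)^(3/2)) + 448139 = (-3 + 6 + 10*6^(3/2)) + 448139 = (-3 + 6 + 10*(6*√6)) + 448139 = (-3 + 6 + 60*√6) + 448139 = (3 + 60*√6) + 448139 = 448142 + 60*√6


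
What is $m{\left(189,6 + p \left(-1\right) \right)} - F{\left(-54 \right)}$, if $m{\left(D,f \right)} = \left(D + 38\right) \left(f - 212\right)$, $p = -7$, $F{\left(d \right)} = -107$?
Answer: $-45066$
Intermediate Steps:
$m{\left(D,f \right)} = \left(-212 + f\right) \left(38 + D\right)$ ($m{\left(D,f \right)} = \left(38 + D\right) \left(-212 + f\right) = \left(-212 + f\right) \left(38 + D\right)$)
$m{\left(189,6 + p \left(-1\right) \right)} - F{\left(-54 \right)} = \left(-8056 - 40068 + 38 \left(6 - -7\right) + 189 \left(6 - -7\right)\right) - -107 = \left(-8056 - 40068 + 38 \left(6 + 7\right) + 189 \left(6 + 7\right)\right) + 107 = \left(-8056 - 40068 + 38 \cdot 13 + 189 \cdot 13\right) + 107 = \left(-8056 - 40068 + 494 + 2457\right) + 107 = -45173 + 107 = -45066$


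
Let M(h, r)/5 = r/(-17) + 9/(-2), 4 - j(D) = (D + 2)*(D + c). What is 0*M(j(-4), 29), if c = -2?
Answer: 0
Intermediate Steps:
j(D) = 4 - (-2 + D)*(2 + D) (j(D) = 4 - (D + 2)*(D - 2) = 4 - (2 + D)*(-2 + D) = 4 - (-2 + D)*(2 + D))
M(h, r) = -45/2 - 5*r/17 (M(h, r) = 5*(r/(-17) + 9/(-2)) = 5*(r*(-1/17) + 9*(-1/2)) = 5*(-r/17 - 9/2) = 5*(-9/2 - r/17) = -45/2 - 5*r/17)
0*M(j(-4), 29) = 0*(-45/2 - 5/17*29) = 0*(-45/2 - 145/17) = 0*(-1055/34) = 0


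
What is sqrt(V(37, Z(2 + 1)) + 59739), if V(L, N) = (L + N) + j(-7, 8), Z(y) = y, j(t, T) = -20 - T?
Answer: 3*sqrt(6639) ≈ 244.44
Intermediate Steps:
V(L, N) = -28 + L + N (V(L, N) = (L + N) + (-20 - 1*8) = (L + N) + (-20 - 8) = (L + N) - 28 = -28 + L + N)
sqrt(V(37, Z(2 + 1)) + 59739) = sqrt((-28 + 37 + (2 + 1)) + 59739) = sqrt((-28 + 37 + 3) + 59739) = sqrt(12 + 59739) = sqrt(59751) = 3*sqrt(6639)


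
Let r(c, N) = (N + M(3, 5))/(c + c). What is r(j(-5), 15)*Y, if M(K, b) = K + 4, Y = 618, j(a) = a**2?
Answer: 6798/25 ≈ 271.92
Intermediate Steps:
M(K, b) = 4 + K
r(c, N) = (7 + N)/(2*c) (r(c, N) = (N + (4 + 3))/(c + c) = (N + 7)/((2*c)) = (7 + N)*(1/(2*c)) = (7 + N)/(2*c))
r(j(-5), 15)*Y = ((7 + 15)/(2*((-5)**2)))*618 = ((1/2)*22/25)*618 = ((1/2)*(1/25)*22)*618 = (11/25)*618 = 6798/25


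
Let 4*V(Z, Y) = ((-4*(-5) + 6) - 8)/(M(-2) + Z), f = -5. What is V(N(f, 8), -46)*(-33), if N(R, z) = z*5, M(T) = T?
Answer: -297/76 ≈ -3.9079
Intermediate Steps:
N(R, z) = 5*z
V(Z, Y) = 9/(2*(-2 + Z)) (V(Z, Y) = (((-4*(-5) + 6) - 8)/(-2 + Z))/4 = (((20 + 6) - 8)/(-2 + Z))/4 = ((26 - 8)/(-2 + Z))/4 = (18/(-2 + Z))/4 = 9/(2*(-2 + Z)))
V(N(f, 8), -46)*(-33) = (9/(2*(-2 + 5*8)))*(-33) = (9/(2*(-2 + 40)))*(-33) = ((9/2)/38)*(-33) = ((9/2)*(1/38))*(-33) = (9/76)*(-33) = -297/76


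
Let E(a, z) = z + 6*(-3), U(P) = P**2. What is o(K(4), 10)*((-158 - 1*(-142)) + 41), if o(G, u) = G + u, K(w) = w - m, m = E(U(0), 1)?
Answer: 775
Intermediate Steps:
E(a, z) = -18 + z (E(a, z) = z - 18 = -18 + z)
m = -17 (m = -18 + 1 = -17)
K(w) = 17 + w (K(w) = w - 1*(-17) = w + 17 = 17 + w)
o(K(4), 10)*((-158 - 1*(-142)) + 41) = ((17 + 4) + 10)*((-158 - 1*(-142)) + 41) = (21 + 10)*((-158 + 142) + 41) = 31*(-16 + 41) = 31*25 = 775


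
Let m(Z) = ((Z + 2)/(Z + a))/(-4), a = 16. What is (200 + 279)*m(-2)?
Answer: 0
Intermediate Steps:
m(Z) = -(2 + Z)/(4*(16 + Z)) (m(Z) = ((Z + 2)/(Z + 16))/(-4) = ((2 + Z)/(16 + Z))*(-1/4) = -(2 + Z)/(4*(16 + Z)))
(200 + 279)*m(-2) = (200 + 279)*((-2 - 1*(-2))/(4*(16 - 2))) = 479*((1/4)*(-2 + 2)/14) = 479*((1/4)*(1/14)*0) = 479*0 = 0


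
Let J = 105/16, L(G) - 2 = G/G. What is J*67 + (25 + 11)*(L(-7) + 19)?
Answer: 19707/16 ≈ 1231.7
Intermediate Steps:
L(G) = 3 (L(G) = 2 + G/G = 2 + 1 = 3)
J = 105/16 (J = 105*(1/16) = 105/16 ≈ 6.5625)
J*67 + (25 + 11)*(L(-7) + 19) = (105/16)*67 + (25 + 11)*(3 + 19) = 7035/16 + 36*22 = 7035/16 + 792 = 19707/16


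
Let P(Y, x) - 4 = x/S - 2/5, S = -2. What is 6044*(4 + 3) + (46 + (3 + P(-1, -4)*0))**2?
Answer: 44709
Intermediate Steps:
P(Y, x) = 18/5 - x/2 (P(Y, x) = 4 + (x/(-2) - 2/5) = 4 + (x*(-1/2) - 2*1/5) = 4 + (-x/2 - 2/5) = 4 + (-2/5 - x/2) = 18/5 - x/2)
6044*(4 + 3) + (46 + (3 + P(-1, -4)*0))**2 = 6044*(4 + 3) + (46 + (3 + (18/5 - 1/2*(-4))*0))**2 = 6044*7 + (46 + (3 + (18/5 + 2)*0))**2 = 42308 + (46 + (3 + (28/5)*0))**2 = 42308 + (46 + (3 + 0))**2 = 42308 + (46 + 3)**2 = 42308 + 49**2 = 42308 + 2401 = 44709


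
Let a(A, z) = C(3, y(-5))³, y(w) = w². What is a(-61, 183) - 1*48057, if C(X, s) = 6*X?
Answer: -42225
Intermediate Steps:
a(A, z) = 5832 (a(A, z) = (6*3)³ = 18³ = 5832)
a(-61, 183) - 1*48057 = 5832 - 1*48057 = 5832 - 48057 = -42225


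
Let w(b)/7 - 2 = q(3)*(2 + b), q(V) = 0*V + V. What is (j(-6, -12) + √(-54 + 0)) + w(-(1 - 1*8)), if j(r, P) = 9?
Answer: 212 + 3*I*√6 ≈ 212.0 + 7.3485*I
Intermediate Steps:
q(V) = V (q(V) = 0 + V = V)
w(b) = 56 + 21*b (w(b) = 14 + 7*(3*(2 + b)) = 14 + 7*(6 + 3*b) = 14 + (42 + 21*b) = 56 + 21*b)
(j(-6, -12) + √(-54 + 0)) + w(-(1 - 1*8)) = (9 + √(-54 + 0)) + (56 + 21*(-(1 - 1*8))) = (9 + √(-54)) + (56 + 21*(-(1 - 8))) = (9 + 3*I*√6) + (56 + 21*(-1*(-7))) = (9 + 3*I*√6) + (56 + 21*7) = (9 + 3*I*√6) + (56 + 147) = (9 + 3*I*√6) + 203 = 212 + 3*I*√6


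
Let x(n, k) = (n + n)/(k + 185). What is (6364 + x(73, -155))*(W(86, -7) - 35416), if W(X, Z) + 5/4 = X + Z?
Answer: -13503876149/60 ≈ -2.2506e+8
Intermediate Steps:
W(X, Z) = -5/4 + X + Z (W(X, Z) = -5/4 + (X + Z) = -5/4 + X + Z)
x(n, k) = 2*n/(185 + k) (x(n, k) = (2*n)/(185 + k) = 2*n/(185 + k))
(6364 + x(73, -155))*(W(86, -7) - 35416) = (6364 + 2*73/(185 - 155))*((-5/4 + 86 - 7) - 35416) = (6364 + 2*73/30)*(311/4 - 35416) = (6364 + 2*73*(1/30))*(-141353/4) = (6364 + 73/15)*(-141353/4) = (95533/15)*(-141353/4) = -13503876149/60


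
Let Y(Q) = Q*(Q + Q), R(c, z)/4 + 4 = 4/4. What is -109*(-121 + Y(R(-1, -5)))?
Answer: -18203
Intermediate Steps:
R(c, z) = -12 (R(c, z) = -16 + 4*(4/4) = -16 + 4*(4*(1/4)) = -16 + 4*1 = -16 + 4 = -12)
Y(Q) = 2*Q**2 (Y(Q) = Q*(2*Q) = 2*Q**2)
-109*(-121 + Y(R(-1, -5))) = -109*(-121 + 2*(-12)**2) = -109*(-121 + 2*144) = -109*(-121 + 288) = -109*167 = -18203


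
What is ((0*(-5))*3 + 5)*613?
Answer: 3065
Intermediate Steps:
((0*(-5))*3 + 5)*613 = (0*3 + 5)*613 = (0 + 5)*613 = 5*613 = 3065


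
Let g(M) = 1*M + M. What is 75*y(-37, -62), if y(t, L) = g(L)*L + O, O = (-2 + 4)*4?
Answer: 577200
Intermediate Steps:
g(M) = 2*M (g(M) = M + M = 2*M)
O = 8 (O = 2*4 = 8)
y(t, L) = 8 + 2*L² (y(t, L) = (2*L)*L + 8 = 2*L² + 8 = 8 + 2*L²)
75*y(-37, -62) = 75*(8 + 2*(-62)²) = 75*(8 + 2*3844) = 75*(8 + 7688) = 75*7696 = 577200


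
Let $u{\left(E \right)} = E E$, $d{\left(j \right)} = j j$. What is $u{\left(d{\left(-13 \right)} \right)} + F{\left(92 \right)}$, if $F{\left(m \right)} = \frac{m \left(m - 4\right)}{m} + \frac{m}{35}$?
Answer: $\frac{1002807}{35} \approx 28652.0$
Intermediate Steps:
$d{\left(j \right)} = j^{2}$
$F{\left(m \right)} = -4 + \frac{36 m}{35}$ ($F{\left(m \right)} = \frac{m \left(-4 + m\right)}{m} + m \frac{1}{35} = \left(-4 + m\right) + \frac{m}{35} = -4 + \frac{36 m}{35}$)
$u{\left(E \right)} = E^{2}$
$u{\left(d{\left(-13 \right)} \right)} + F{\left(92 \right)} = \left(\left(-13\right)^{2}\right)^{2} + \left(-4 + \frac{36}{35} \cdot 92\right) = 169^{2} + \left(-4 + \frac{3312}{35}\right) = 28561 + \frac{3172}{35} = \frac{1002807}{35}$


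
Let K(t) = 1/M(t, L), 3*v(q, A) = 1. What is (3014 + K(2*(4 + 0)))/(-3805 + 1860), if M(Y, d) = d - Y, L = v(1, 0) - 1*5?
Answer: -114529/73910 ≈ -1.5496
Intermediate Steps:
v(q, A) = ⅓ (v(q, A) = (⅓)*1 = ⅓)
L = -14/3 (L = ⅓ - 1*5 = ⅓ - 5 = -14/3 ≈ -4.6667)
K(t) = 1/(-14/3 - t)
(3014 + K(2*(4 + 0)))/(-3805 + 1860) = (3014 - 3/(14 + 3*(2*(4 + 0))))/(-3805 + 1860) = (3014 - 3/(14 + 3*(2*4)))/(-1945) = (3014 - 3/(14 + 3*8))*(-1/1945) = (3014 - 3/(14 + 24))*(-1/1945) = (3014 - 3/38)*(-1/1945) = (114529/38)*(-1/1945) = -114529/73910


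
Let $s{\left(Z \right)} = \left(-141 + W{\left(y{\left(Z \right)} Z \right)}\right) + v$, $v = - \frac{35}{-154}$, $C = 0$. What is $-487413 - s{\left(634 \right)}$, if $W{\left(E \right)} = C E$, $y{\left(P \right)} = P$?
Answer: $- \frac{10719989}{22} \approx -4.8727 \cdot 10^{5}$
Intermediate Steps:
$v = \frac{5}{22}$ ($v = \left(-35\right) \left(- \frac{1}{154}\right) = \frac{5}{22} \approx 0.22727$)
$W{\left(E \right)} = 0$ ($W{\left(E \right)} = 0 E = 0$)
$s{\left(Z \right)} = - \frac{3097}{22}$ ($s{\left(Z \right)} = \left(-141 + 0\right) + \frac{5}{22} = -141 + \frac{5}{22} = - \frac{3097}{22}$)
$-487413 - s{\left(634 \right)} = -487413 - - \frac{3097}{22} = -487413 + \frac{3097}{22} = - \frac{10719989}{22}$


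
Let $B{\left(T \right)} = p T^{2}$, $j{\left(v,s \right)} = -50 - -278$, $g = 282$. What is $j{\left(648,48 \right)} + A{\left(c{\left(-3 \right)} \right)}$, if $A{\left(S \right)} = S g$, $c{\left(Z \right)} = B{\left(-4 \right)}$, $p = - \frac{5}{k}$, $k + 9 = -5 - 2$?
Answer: $1638$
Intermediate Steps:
$k = -16$ ($k = -9 - 7 = -16$)
$p = \frac{5}{16}$ ($p = - \frac{5}{-16} = \left(-5\right) \left(- \frac{1}{16}\right) = \frac{5}{16} \approx 0.3125$)
$j{\left(v,s \right)} = 228$ ($j{\left(v,s \right)} = -50 + 278 = 228$)
$B{\left(T \right)} = \frac{5 T^{2}}{16}$
$c{\left(Z \right)} = 5$ ($c{\left(Z \right)} = \frac{5 \left(-4\right)^{2}}{16} = \frac{5}{16} \cdot 16 = 5$)
$A{\left(S \right)} = 282 S$ ($A{\left(S \right)} = S 282 = 282 S$)
$j{\left(648,48 \right)} + A{\left(c{\left(-3 \right)} \right)} = 228 + 282 \cdot 5 = 228 + 1410 = 1638$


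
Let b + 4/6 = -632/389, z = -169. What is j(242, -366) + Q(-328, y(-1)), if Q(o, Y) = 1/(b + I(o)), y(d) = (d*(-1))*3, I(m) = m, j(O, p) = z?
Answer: -65142217/385450 ≈ -169.00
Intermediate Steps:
j(O, p) = -169
y(d) = -3*d (y(d) = -d*3 = -3*d)
b = -2674/1167 (b = -⅔ - 632/389 = -2674/1167 ≈ -2.2913)
Q(o, Y) = 1/(-2674/1167 + o)
j(242, -366) + Q(-328, y(-1)) = -169 + 1167/(-2674 + 1167*(-328)) = -169 + 1167/(-2674 - 382776) = -169 + 1167/(-385450) = -169 + 1167*(-1/385450) = -169 - 1167/385450 = -65142217/385450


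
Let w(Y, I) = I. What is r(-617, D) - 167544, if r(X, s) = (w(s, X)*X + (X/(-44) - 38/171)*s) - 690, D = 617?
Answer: 87504085/396 ≈ 2.2097e+5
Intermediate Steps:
r(X, s) = -690 + X² + s*(-2/9 - X/44) (r(X, s) = (X*X + (X/(-44) - 38/171)*s) - 690 = (X² + (X*(-1/44) - 38*1/171)*s) - 690 = (X² + (-X/44 - 2/9)*s) - 690 = (X² + (-2/9 - X/44)*s) - 690 = (X² + s*(-2/9 - X/44)) - 690 = -690 + X² + s*(-2/9 - X/44))
r(-617, D) - 167544 = (-690 + (-617)² - 2/9*617 - 1/44*(-617)*617) - 167544 = (-690 + 380689 - 1234/9 + 380689/44) - 167544 = 153851509/396 - 167544 = 87504085/396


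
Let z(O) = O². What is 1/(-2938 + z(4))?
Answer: -1/2922 ≈ -0.00034223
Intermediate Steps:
1/(-2938 + z(4)) = 1/(-2938 + 4²) = 1/(-2938 + 16) = 1/(-2922) = -1/2922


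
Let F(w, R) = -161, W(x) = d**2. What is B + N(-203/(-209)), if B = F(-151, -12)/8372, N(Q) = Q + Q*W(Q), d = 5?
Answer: 274247/10868 ≈ 25.234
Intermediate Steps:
W(x) = 25 (W(x) = 5**2 = 25)
N(Q) = 26*Q (N(Q) = Q + Q*25 = Q + 25*Q = 26*Q)
B = -1/52 (B = -161/8372 = -161*1/8372 = -1/52 ≈ -0.019231)
B + N(-203/(-209)) = -1/52 + 26*(-203/(-209)) = -1/52 + 26*(-203*(-1/209)) = -1/52 + 26*(203/209) = -1/52 + 5278/209 = 274247/10868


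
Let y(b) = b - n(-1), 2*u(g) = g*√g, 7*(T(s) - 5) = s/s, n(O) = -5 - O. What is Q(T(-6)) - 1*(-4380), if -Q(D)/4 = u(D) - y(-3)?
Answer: 4384 - 432*√7/49 ≈ 4360.7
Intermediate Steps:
T(s) = 36/7 (T(s) = 5 + (s/s)/7 = 5 + (⅐)*1 = 5 + ⅐ = 36/7)
u(g) = g^(3/2)/2 (u(g) = (g*√g)/2 = g^(3/2)/2)
y(b) = 4 + b (y(b) = b - (-5 - 1*(-1)) = b - (-5 + 1) = b - 1*(-4) = b + 4 = 4 + b)
Q(D) = 4 - 2*D^(3/2) (Q(D) = -4*(D^(3/2)/2 - (4 - 3)) = -4*(D^(3/2)/2 - 1*1) = -4*(D^(3/2)/2 - 1) = -4*(-1 + D^(3/2)/2) = 4 - 2*D^(3/2))
Q(T(-6)) - 1*(-4380) = (4 - 432*√7/49) - 1*(-4380) = (4 - 432*√7/49) + 4380 = 4384 - 432*√7/49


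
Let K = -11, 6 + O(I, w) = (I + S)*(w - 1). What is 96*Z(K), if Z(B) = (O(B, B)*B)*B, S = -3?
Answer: 1881792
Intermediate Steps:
O(I, w) = -6 + (-1 + w)*(-3 + I) (O(I, w) = -6 + (I - 3)*(w - 1) = -6 + (-3 + I)*(-1 + w) = -6 + (-1 + w)*(-3 + I))
Z(B) = B²*(-3 + B² - 4*B) (Z(B) = ((-3 - B - 3*B + B*B)*B)*B = ((-3 - B - 3*B + B²)*B)*B = ((-3 + B² - 4*B)*B)*B = (B*(-3 + B² - 4*B))*B = B²*(-3 + B² - 4*B))
96*Z(K) = 96*((-11)²*(-3 + (-11)² - 4*(-11))) = 96*(121*(-3 + 121 + 44)) = 96*(121*162) = 96*19602 = 1881792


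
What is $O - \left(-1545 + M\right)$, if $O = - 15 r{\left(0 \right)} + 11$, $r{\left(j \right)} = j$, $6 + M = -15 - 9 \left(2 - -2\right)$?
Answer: $1613$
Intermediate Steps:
$M = -57$ ($M = -6 - \left(15 + 9 \left(2 - -2\right)\right) = -6 - \left(15 + 9 \left(2 + 2\right)\right) = -6 - 51 = -57$)
$O = 11$ ($O = \left(-15\right) 0 + 11 = 0 + 11 = 11$)
$O - \left(-1545 + M\right) = 11 + \left(1545 - -57\right) = 11 + \left(1545 + 57\right) = 11 + 1602 = 1613$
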